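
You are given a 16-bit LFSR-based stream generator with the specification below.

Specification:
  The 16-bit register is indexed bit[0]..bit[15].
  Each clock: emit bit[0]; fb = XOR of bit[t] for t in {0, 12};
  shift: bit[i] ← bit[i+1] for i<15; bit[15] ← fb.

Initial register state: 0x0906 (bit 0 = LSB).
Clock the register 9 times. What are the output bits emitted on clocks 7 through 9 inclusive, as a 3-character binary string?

reg_0 = 0x0906
clock 1: out=0, reg = 0x0483
clock 2: out=1, reg = 0x8241
clock 3: out=1, reg = 0xC120
clock 4: out=0, reg = 0x6090
clock 5: out=0, reg = 0x3048
clock 6: out=0, reg = 0x9824
clock 7: out=0, reg = 0xCC12
clock 8: out=0, reg = 0x6609
clock 9: out=1, reg = 0xB304

001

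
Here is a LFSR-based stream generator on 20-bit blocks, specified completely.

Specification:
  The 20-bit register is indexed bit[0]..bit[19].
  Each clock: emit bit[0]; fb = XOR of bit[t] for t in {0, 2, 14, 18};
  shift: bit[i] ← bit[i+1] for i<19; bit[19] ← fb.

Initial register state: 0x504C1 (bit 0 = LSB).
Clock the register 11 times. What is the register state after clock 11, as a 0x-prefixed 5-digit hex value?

0x068A0

reg_0 = 0x504C1
clock 1: out=1, reg = 0x28260
clock 2: out=0, reg = 0x14130
clock 3: out=0, reg = 0x8A098
clock 4: out=0, reg = 0x4504C
clock 5: out=0, reg = 0xA2826
clock 6: out=0, reg = 0xD1413
clock 7: out=1, reg = 0x68A09
clock 8: out=1, reg = 0x34504
clock 9: out=0, reg = 0x1A282
clock 10: out=0, reg = 0x0D141
clock 11: out=1, reg = 0x068A0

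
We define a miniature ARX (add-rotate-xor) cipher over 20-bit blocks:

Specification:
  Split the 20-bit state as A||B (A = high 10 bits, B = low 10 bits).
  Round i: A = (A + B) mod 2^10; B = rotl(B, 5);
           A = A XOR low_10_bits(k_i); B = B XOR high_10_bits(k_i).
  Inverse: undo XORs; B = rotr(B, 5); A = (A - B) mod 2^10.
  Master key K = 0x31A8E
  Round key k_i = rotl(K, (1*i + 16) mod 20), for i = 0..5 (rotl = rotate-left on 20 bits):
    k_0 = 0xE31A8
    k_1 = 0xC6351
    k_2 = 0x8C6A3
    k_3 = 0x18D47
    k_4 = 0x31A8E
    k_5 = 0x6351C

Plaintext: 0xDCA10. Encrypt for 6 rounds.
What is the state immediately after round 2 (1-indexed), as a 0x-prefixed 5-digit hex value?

s_0 = plaintext = 0xDCA10
s_1 = Round(s_0, k_0) = 0x0A99C
s_2 = Round(s_1, k_1) = 0xA5C94
s_3 = Round(s_2, k_2) = 0x620B5
s_4 = Round(s_3, k_3) = 0xDEAC6
s_5 = Round(s_4, k_4) = 0x33810
s_6 = Round(s_5, k_5) = 0x70B8D

0xA5C94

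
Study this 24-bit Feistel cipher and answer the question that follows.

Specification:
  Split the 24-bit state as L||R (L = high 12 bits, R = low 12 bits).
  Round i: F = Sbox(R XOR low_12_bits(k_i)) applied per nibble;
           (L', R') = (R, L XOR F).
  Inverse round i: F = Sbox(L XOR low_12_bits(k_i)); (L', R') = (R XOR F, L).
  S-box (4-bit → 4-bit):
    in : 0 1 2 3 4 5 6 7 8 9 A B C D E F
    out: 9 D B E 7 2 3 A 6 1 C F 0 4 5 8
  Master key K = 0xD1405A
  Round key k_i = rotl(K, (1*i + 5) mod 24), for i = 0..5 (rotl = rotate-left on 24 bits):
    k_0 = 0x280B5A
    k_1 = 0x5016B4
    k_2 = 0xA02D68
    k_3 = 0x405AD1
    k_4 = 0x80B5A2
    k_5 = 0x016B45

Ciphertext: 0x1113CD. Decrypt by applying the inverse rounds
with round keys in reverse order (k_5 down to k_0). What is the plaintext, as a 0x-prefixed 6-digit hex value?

0x7991BC

s_0 = ciphertext = 0x1113CD
s_1 = InvRound(s_0, k_5) = 0xFEA111
s_2 = InvRound(s_1, k_4) = 0xD67FEA
s_3 = InvRound(s_2, k_3) = 0x519D67
s_4 = InvRound(s_3, k_2) = 0xBCA519
s_5 = InvRound(s_4, k_1) = 0x1BCBCA
s_6 = InvRound(s_5, k_0) = 0x7991BC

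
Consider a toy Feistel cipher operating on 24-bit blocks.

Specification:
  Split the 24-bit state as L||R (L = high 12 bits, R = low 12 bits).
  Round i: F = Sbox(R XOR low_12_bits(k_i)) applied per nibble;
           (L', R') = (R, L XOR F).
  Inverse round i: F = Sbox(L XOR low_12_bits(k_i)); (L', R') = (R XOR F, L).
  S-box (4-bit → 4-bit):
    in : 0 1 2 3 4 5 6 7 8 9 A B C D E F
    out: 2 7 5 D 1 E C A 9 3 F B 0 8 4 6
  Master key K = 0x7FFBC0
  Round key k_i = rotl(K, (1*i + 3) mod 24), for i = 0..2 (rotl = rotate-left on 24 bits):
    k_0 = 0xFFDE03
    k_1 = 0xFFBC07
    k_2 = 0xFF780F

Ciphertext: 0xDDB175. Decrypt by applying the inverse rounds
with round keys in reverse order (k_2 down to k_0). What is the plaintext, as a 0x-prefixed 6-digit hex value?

0xB4A0B6

s_0 = ciphertext = 0xDDB175
s_1 = InvRound(s_0, k_2) = 0xFF4DDB
s_2 = InvRound(s_1, k_1) = 0x0B6FF4
s_3 = InvRound(s_2, k_0) = 0xB4A0B6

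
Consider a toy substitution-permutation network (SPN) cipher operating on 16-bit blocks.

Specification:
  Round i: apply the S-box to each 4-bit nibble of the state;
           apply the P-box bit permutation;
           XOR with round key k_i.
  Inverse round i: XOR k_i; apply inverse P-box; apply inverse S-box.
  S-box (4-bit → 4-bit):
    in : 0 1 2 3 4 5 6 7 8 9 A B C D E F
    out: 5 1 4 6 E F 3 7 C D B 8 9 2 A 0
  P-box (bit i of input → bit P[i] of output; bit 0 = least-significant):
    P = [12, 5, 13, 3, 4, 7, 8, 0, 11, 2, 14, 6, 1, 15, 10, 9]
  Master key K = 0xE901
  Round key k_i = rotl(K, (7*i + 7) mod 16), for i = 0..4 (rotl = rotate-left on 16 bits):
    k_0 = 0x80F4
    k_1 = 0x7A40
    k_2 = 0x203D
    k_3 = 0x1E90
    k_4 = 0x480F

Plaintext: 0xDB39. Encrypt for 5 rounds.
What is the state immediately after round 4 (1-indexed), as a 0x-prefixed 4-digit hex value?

0x25D6

s_0 = plaintext = 0xDB39
s_1 = Round(s_0, k_0) = 0x313C
s_2 = Round(s_1, k_1) = 0xE7C8
s_3 = Round(s_2, k_2) = 0xCA20
s_4 = Round(s_3, k_3) = 0x25D6
s_5 = Round(s_4, k_4) = 0x14EB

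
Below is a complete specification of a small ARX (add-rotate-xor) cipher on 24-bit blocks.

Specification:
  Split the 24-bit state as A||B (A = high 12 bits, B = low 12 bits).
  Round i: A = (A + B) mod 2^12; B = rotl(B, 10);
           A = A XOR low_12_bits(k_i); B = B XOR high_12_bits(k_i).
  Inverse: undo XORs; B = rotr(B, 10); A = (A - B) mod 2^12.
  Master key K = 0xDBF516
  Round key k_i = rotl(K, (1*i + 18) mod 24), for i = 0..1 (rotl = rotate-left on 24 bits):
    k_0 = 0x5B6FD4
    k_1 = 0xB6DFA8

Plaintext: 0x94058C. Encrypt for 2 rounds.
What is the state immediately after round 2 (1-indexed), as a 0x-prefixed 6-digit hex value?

0xA45E58

s_0 = plaintext = 0x94058C
s_1 = Round(s_0, k_0) = 0x1184D5
s_2 = Round(s_1, k_1) = 0xA45E58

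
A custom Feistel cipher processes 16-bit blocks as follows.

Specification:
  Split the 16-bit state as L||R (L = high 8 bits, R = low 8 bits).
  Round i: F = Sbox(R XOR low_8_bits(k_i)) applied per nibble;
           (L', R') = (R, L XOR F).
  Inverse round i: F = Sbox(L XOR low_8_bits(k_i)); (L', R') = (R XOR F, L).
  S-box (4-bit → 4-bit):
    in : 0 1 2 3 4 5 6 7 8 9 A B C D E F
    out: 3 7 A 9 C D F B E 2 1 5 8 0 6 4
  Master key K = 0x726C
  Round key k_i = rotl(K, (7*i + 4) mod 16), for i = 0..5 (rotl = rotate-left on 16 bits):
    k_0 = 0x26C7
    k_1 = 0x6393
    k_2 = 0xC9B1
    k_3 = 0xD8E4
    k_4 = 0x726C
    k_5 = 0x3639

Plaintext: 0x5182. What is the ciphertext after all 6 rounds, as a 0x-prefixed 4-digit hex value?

s_0 = plaintext = 0x5182
s_1 = Round(s_0, k_0) = 0x829C
s_2 = Round(s_1, k_1) = 0x9CB6
s_3 = Round(s_2, k_2) = 0xB6A7
s_4 = Round(s_3, k_3) = 0xA77F
s_5 = Round(s_4, k_4) = 0x7FDE
s_6 = Round(s_5, k_5) = 0xDE14

0xDE14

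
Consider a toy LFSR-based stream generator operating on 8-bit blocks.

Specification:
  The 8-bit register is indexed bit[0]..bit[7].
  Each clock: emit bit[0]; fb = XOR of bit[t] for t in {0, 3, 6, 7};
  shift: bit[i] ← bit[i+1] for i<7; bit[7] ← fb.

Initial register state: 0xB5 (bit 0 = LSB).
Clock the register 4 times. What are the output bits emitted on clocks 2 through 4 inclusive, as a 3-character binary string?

010

reg_0 = 0xB5
clock 1: out=1, reg = 0x5A
clock 2: out=0, reg = 0x2D
clock 3: out=1, reg = 0x16
clock 4: out=0, reg = 0x0B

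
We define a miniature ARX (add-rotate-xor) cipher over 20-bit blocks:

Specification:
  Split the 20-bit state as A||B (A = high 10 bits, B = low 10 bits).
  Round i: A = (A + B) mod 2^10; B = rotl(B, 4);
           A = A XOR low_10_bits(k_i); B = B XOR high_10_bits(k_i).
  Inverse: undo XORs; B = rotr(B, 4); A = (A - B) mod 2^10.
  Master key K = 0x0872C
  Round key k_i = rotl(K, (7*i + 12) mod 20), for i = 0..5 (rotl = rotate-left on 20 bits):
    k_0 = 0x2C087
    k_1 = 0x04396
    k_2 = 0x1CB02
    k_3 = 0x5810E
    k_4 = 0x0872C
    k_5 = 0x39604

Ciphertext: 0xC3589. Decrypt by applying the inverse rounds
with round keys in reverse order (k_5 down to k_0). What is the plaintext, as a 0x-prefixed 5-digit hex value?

0x7E765

s_0 = ciphertext = 0xC3589
s_1 = InvRound(s_0, k_5) = 0x7CF16
s_2 = InvRound(s_1, k_4) = 0x3B1F3
s_3 = InvRound(s_2, k_3) = 0x464C9
s_4 = InvRound(s_3, k_2) = 0xD42CB
s_5 = InvRound(s_4, k_1) = 0x766ED
s_6 = InvRound(s_5, k_0) = 0x7E765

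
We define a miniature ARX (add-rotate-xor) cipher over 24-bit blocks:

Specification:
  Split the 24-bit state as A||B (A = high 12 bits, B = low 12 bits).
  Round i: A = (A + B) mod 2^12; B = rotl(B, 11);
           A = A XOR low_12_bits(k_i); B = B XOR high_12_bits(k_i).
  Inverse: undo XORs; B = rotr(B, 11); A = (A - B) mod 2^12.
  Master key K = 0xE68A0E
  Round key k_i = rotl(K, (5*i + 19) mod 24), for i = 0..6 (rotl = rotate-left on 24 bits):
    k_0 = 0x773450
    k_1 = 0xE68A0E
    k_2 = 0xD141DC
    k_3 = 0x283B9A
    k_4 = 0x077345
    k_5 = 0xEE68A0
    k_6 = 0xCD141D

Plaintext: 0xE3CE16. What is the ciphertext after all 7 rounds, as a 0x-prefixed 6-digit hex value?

s_0 = plaintext = 0xE3CE16
s_1 = Round(s_0, k_0) = 0x802078
s_2 = Round(s_1, k_1) = 0x274E54
s_3 = Round(s_2, k_2) = 0x114A3E
s_4 = Round(s_3, k_3) = 0x0C879C
s_5 = Round(s_4, k_4) = 0xB213B9
s_6 = Round(s_5, k_5) = 0x67A73A
s_7 = Round(s_6, k_6) = 0x9A9F4C

0x9A9F4C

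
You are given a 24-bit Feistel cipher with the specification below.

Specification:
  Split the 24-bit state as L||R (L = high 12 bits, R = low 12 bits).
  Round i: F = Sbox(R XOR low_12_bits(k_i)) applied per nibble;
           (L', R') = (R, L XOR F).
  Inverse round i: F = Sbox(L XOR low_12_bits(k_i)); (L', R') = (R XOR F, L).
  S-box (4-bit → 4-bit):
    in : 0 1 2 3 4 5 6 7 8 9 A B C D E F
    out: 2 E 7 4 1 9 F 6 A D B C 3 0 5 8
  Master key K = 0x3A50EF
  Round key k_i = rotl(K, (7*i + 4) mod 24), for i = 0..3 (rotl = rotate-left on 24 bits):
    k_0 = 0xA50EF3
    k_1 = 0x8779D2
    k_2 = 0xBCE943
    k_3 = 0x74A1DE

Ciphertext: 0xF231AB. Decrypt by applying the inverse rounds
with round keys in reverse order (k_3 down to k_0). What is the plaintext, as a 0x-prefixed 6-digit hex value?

s_0 = ciphertext = 0xF231AB
s_1 = InvRound(s_0, k_3) = 0x42BF23
s_2 = InvRound(s_1, k_2) = 0xFD942B
s_3 = InvRound(s_2, k_1) = 0xB07FD9
s_4 = InvRound(s_3, k_0) = 0x658B07

0x658B07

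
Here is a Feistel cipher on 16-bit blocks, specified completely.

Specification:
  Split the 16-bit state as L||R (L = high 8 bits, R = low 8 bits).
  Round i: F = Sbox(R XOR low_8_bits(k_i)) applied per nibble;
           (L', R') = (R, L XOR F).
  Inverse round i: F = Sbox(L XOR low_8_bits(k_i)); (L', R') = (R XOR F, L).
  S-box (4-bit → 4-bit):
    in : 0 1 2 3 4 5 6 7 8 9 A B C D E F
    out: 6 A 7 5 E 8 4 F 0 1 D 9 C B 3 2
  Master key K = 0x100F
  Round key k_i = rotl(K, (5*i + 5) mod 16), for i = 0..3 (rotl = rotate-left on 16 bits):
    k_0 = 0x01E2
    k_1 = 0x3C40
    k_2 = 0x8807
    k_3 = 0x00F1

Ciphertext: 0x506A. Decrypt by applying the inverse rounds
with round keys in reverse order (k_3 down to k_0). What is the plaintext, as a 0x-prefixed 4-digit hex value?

0x49B2

s_0 = ciphertext = 0x506A
s_1 = InvRound(s_0, k_3) = 0xB050
s_2 = InvRound(s_1, k_2) = 0xCFB0
s_3 = InvRound(s_2, k_1) = 0xB2CF
s_4 = InvRound(s_3, k_0) = 0x49B2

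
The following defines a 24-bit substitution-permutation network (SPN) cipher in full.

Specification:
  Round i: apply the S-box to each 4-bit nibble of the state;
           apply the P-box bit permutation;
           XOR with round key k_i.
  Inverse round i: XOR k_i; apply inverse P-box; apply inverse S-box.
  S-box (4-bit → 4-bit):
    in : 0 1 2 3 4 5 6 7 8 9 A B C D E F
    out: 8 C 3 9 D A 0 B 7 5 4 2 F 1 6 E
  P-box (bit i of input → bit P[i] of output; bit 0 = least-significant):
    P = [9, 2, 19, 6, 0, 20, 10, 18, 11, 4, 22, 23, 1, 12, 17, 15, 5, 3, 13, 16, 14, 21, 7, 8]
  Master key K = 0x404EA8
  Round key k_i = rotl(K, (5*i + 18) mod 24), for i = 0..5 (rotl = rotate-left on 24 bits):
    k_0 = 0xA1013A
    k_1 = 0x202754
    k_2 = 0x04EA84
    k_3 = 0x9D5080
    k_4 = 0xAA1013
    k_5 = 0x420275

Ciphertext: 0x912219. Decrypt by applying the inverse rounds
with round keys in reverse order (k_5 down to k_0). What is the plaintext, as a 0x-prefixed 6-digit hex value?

0x1DE07A

s_0 = ciphertext = 0x912219
s_1 = InvRound(s_0, k_5) = 0x6CA1B5
s_2 = InvRound(s_1, k_4) = 0x19C10B
s_3 = InvRound(s_2, k_3) = 0x1B7036
s_4 = InvRound(s_3, k_2) = 0xA3C259
s_5 = InvRound(s_4, k_1) = 0x3F109B
s_6 = InvRound(s_5, k_0) = 0x1DE07A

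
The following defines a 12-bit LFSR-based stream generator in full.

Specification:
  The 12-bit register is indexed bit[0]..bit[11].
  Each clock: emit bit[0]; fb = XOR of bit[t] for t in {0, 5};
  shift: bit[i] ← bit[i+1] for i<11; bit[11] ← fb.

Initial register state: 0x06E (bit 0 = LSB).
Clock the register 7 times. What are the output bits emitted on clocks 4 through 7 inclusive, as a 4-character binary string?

1011

reg_0 = 0x06E
clock 1: out=0, reg = 0x837
clock 2: out=1, reg = 0x41B
clock 3: out=1, reg = 0xA0D
clock 4: out=1, reg = 0xD06
clock 5: out=0, reg = 0x683
clock 6: out=1, reg = 0xB41
clock 7: out=1, reg = 0xDA0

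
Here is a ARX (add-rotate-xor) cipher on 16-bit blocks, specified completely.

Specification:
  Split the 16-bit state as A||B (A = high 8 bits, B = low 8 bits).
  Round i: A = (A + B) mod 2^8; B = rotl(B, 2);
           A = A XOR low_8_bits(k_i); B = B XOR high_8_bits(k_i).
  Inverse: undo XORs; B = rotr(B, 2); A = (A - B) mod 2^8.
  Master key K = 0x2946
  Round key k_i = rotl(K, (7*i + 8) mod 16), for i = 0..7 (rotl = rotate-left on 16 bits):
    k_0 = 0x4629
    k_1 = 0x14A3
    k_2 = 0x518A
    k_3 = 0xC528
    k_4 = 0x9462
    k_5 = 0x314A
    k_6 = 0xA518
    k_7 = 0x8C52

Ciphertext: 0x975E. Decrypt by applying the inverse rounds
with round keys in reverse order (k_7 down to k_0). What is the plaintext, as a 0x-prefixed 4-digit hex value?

0xDE22

s_0 = ciphertext = 0x975E
s_1 = InvRound(s_0, k_7) = 0x11B4
s_2 = InvRound(s_1, k_6) = 0xC544
s_3 = InvRound(s_2, k_5) = 0x325D
s_4 = InvRound(s_3, k_4) = 0xDE72
s_5 = InvRound(s_4, k_3) = 0x09ED
s_6 = InvRound(s_5, k_2) = 0x542F
s_7 = InvRound(s_6, k_1) = 0x29CE
s_8 = InvRound(s_7, k_0) = 0xDE22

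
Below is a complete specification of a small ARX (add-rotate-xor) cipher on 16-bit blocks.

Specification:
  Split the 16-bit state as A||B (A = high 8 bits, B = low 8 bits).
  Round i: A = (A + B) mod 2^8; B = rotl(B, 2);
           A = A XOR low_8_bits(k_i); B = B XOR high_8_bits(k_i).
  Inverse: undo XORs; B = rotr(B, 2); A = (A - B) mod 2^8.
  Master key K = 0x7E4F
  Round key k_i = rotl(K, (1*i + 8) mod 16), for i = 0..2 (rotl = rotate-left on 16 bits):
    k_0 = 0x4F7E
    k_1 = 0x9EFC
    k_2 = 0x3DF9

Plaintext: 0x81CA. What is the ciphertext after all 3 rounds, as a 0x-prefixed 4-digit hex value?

s_0 = plaintext = 0x81CA
s_1 = Round(s_0, k_0) = 0x3564
s_2 = Round(s_1, k_1) = 0x650F
s_3 = Round(s_2, k_2) = 0x8D01

0x8D01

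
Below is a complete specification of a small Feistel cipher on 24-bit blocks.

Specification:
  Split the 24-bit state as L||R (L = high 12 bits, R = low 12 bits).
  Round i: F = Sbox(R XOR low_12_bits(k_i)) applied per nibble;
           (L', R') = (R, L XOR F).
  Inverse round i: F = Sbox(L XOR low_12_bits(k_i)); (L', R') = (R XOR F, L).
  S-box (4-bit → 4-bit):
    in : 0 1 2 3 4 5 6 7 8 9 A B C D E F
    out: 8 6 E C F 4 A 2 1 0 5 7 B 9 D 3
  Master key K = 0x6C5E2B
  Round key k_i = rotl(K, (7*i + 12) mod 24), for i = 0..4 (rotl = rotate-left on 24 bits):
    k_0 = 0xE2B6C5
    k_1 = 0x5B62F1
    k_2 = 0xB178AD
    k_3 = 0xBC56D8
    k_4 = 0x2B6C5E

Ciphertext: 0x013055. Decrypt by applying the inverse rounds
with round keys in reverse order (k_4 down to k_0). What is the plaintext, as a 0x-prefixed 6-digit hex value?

0x6D7A7B

s_0 = ciphertext = 0x013055
s_1 = InvRound(s_0, k_4) = 0xBAC013
s_2 = InvRound(s_1, k_3) = 0x93CBAC
s_3 = InvRound(s_2, k_2) = 0xDAA93C
s_4 = InvRound(s_3, k_1) = 0xA7BDAA
s_5 = InvRound(s_4, k_0) = 0x6D7A7B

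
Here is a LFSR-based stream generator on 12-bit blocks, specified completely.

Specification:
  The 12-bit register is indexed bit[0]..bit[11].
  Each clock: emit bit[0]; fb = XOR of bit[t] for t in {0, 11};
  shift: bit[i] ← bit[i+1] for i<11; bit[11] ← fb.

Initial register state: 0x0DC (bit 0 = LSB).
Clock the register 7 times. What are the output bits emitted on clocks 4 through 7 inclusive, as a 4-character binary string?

1101

reg_0 = 0x0DC
clock 1: out=0, reg = 0x06E
clock 2: out=0, reg = 0x037
clock 3: out=1, reg = 0x81B
clock 4: out=1, reg = 0x40D
clock 5: out=1, reg = 0xA06
clock 6: out=0, reg = 0xD03
clock 7: out=1, reg = 0x681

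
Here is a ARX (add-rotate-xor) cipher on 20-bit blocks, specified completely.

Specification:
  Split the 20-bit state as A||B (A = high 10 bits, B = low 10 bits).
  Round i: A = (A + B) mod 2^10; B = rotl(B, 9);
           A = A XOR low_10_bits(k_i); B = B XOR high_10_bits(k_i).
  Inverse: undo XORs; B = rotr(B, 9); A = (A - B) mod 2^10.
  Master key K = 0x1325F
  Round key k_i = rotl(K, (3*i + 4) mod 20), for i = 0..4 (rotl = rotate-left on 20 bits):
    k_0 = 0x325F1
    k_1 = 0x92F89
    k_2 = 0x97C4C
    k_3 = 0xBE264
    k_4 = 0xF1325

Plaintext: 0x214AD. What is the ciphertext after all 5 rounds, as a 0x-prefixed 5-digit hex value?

0xD7F0F

s_0 = plaintext = 0x214AD
s_1 = Round(s_0, k_0) = 0x30E9F
s_2 = Round(s_1, k_1) = 0x3AD04
s_3 = Round(s_2, k_2) = 0x68EDD
s_4 = Round(s_3, k_3) = 0xB9196
s_5 = Round(s_4, k_4) = 0xD7F0F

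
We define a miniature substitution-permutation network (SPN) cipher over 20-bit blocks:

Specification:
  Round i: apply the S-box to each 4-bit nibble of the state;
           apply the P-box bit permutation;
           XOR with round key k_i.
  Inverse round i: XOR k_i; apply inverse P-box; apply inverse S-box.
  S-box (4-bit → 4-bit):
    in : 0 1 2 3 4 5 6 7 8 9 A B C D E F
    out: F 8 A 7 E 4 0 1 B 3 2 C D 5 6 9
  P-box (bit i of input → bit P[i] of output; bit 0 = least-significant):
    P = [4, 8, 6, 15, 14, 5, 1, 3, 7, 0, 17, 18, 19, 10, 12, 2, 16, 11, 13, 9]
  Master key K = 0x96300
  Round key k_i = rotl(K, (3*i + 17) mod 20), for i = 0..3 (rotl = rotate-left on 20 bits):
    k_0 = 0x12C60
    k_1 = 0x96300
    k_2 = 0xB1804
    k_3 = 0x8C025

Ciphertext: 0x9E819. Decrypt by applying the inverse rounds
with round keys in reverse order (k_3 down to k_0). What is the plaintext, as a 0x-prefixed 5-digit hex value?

s_0 = ciphertext = 0x9E819
s_1 = InvRound(s_0, k_3) = 0x31627
s_2 = InvRound(s_1, k_2) = 0x29AE6
s_3 = InvRound(s_2, k_1) = 0x3CD34
s_4 = InvRound(s_3, k_0) = 0x51570

0x51570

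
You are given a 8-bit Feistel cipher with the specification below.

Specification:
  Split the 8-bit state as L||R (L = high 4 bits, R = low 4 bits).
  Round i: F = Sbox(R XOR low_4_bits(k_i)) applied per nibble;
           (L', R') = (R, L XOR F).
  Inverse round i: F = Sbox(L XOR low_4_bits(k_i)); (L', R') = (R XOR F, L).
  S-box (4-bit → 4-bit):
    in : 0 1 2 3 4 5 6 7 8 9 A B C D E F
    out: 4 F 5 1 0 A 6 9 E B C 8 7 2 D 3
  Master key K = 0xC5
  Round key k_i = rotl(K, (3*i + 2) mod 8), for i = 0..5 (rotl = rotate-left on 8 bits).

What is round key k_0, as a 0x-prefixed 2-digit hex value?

0x17

K = 0xC5
k_0 = rotl(K, (3*0+2) mod 8) = rotl(K, 2) = 0x17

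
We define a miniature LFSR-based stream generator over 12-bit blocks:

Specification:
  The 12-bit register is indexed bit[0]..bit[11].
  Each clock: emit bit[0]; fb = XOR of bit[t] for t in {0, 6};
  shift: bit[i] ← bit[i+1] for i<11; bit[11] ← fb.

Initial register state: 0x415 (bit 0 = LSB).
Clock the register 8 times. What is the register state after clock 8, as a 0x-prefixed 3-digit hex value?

reg_0 = 0x415
clock 1: out=1, reg = 0xA0A
clock 2: out=0, reg = 0x505
clock 3: out=1, reg = 0xA82
clock 4: out=0, reg = 0x541
clock 5: out=1, reg = 0x2A0
clock 6: out=0, reg = 0x150
clock 7: out=0, reg = 0x8A8
clock 8: out=0, reg = 0x454

0x454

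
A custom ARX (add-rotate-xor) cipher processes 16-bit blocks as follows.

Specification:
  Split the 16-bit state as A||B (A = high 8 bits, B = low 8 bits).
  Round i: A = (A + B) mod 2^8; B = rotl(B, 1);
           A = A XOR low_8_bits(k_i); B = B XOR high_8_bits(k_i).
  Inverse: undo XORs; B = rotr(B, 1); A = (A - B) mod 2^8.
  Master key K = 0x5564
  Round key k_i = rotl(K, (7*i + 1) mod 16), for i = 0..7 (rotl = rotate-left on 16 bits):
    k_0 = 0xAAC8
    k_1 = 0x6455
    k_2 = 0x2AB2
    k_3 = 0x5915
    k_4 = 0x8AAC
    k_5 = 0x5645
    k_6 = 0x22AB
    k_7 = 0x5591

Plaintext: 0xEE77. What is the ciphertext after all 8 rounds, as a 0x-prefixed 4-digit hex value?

s_0 = plaintext = 0xEE77
s_1 = Round(s_0, k_0) = 0xAD44
s_2 = Round(s_1, k_1) = 0xA4EC
s_3 = Round(s_2, k_2) = 0x22F3
s_4 = Round(s_3, k_3) = 0x00BE
s_5 = Round(s_4, k_4) = 0x12F7
s_6 = Round(s_5, k_5) = 0x4CB9
s_7 = Round(s_6, k_6) = 0xAE51
s_8 = Round(s_7, k_7) = 0x6EF7

0x6EF7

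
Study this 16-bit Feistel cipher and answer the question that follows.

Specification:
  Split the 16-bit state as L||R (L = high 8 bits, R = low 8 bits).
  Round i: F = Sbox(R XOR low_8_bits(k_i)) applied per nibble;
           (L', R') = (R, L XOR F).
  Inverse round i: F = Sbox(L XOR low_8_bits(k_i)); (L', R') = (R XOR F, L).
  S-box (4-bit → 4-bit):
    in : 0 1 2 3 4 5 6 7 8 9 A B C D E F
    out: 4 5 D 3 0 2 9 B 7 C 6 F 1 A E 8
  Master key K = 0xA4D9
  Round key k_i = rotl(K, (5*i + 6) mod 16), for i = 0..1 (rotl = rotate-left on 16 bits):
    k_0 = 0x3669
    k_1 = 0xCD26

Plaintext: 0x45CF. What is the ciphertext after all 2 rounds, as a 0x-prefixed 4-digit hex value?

s_0 = plaintext = 0x45CF
s_1 = Round(s_0, k_0) = 0xCF2C
s_2 = Round(s_1, k_1) = 0x2C89

0x2C89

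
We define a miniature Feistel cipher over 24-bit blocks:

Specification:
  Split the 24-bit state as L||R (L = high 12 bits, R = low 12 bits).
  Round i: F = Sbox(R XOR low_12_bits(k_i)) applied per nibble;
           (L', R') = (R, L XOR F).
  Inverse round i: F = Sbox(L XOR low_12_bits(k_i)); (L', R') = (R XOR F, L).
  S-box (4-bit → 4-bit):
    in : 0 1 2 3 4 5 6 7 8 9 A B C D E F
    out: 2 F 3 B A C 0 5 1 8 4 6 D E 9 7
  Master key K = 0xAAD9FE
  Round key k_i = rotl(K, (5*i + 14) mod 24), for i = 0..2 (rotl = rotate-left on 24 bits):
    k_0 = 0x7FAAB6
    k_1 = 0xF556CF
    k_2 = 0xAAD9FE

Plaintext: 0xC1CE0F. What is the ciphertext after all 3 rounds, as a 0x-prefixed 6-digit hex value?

s_0 = plaintext = 0xC1CE0F
s_1 = Round(s_0, k_0) = 0xE0F674
s_2 = Round(s_1, k_1) = 0x674C69
s_3 = Round(s_2, k_2) = 0xC69AF1

0xC69AF1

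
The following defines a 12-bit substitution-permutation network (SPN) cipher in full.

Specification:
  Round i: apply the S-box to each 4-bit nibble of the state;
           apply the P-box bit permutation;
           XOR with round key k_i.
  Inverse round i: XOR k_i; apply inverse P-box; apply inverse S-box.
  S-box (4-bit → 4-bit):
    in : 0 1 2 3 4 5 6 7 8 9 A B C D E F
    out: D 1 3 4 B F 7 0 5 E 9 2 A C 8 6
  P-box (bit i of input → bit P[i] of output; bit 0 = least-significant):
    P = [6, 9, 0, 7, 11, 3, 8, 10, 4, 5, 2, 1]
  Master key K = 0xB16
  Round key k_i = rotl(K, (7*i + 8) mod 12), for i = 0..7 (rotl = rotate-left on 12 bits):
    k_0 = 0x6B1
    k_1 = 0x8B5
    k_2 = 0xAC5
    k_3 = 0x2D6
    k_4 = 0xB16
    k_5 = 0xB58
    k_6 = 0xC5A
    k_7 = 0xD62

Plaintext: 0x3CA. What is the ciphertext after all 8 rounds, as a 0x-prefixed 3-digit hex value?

0x784

s_0 = plaintext = 0x3CA
s_1 = Round(s_0, k_0) = 0x27D
s_2 = Round(s_1, k_1) = 0x804
s_3 = Round(s_2, k_2) = 0x511
s_4 = Round(s_3, k_3) = 0xAA0
s_5 = Round(s_4, k_4) = 0x7C5
s_6 = Round(s_5, k_5) = 0xD91
s_7 = Round(s_6, k_6) = 0x914
s_8 = Round(s_7, k_7) = 0x784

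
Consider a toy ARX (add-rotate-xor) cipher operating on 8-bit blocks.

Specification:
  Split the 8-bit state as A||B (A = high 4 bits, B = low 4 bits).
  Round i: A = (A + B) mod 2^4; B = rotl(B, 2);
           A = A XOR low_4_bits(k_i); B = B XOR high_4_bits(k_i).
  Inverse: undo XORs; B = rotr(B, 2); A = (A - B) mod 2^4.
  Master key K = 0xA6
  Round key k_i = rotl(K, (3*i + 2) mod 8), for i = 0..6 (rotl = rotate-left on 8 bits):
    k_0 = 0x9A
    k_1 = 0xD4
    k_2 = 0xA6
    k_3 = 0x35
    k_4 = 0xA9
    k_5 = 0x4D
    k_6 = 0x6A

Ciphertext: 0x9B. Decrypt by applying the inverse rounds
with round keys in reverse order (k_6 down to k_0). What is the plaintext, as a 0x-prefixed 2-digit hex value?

0x2B

s_0 = ciphertext = 0x9B
s_1 = InvRound(s_0, k_6) = 0xC7
s_2 = InvRound(s_1, k_5) = 0x5C
s_3 = InvRound(s_2, k_4) = 0x39
s_4 = InvRound(s_3, k_3) = 0xCA
s_5 = InvRound(s_4, k_2) = 0xA0
s_6 = InvRound(s_5, k_1) = 0x77
s_7 = InvRound(s_6, k_0) = 0x2B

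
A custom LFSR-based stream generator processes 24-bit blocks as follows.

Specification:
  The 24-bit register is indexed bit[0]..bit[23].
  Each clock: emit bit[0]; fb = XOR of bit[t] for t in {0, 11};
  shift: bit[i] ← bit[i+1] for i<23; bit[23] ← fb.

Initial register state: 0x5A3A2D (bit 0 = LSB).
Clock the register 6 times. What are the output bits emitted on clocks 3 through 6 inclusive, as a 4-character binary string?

reg_0 = 0x5A3A2D
clock 1: out=1, reg = 0x2D1D16
clock 2: out=0, reg = 0x968E8B
clock 3: out=1, reg = 0x4B4745
clock 4: out=1, reg = 0xA5A3A2
clock 5: out=0, reg = 0x52D1D1
clock 6: out=1, reg = 0xA968E8

1101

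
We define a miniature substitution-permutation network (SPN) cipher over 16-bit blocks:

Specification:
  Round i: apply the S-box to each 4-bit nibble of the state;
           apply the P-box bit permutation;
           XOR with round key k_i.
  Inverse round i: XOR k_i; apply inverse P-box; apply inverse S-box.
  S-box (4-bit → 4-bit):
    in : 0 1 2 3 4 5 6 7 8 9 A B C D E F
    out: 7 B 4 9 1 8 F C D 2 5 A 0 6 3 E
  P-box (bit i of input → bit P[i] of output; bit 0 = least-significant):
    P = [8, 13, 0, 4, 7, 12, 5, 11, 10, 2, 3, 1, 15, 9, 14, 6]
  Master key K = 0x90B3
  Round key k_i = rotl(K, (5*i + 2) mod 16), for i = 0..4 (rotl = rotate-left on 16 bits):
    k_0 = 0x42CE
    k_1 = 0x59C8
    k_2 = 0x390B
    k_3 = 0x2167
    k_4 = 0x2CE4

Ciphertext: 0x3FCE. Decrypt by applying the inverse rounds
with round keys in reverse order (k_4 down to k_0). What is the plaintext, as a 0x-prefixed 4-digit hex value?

0x97B6

s_0 = ciphertext = 0x3FCE
s_1 = InvRound(s_0, k_4) = 0x97D4
s_2 = InvRound(s_1, k_3) = 0xE30F
s_3 = InvRound(s_2, k_2) = 0x09BC
s_4 = InvRound(s_3, k_1) = 0x79D5
s_5 = InvRound(s_4, k_0) = 0x97B6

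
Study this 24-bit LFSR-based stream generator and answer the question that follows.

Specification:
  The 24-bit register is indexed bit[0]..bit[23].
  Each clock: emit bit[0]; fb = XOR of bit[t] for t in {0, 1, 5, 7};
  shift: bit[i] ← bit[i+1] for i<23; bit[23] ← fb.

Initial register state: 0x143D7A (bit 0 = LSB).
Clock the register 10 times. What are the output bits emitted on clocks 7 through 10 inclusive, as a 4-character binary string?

1010

reg_0 = 0x143D7A
clock 1: out=0, reg = 0x0A1EBD
clock 2: out=1, reg = 0x850F5E
clock 3: out=0, reg = 0xC287AF
clock 4: out=1, reg = 0x6143D7
clock 5: out=1, reg = 0xB0A1EB
clock 6: out=1, reg = 0x5850F5
clock 7: out=1, reg = 0xAC287A
clock 8: out=0, reg = 0x56143D
clock 9: out=1, reg = 0x2B0A1E
clock 10: out=0, reg = 0x95850F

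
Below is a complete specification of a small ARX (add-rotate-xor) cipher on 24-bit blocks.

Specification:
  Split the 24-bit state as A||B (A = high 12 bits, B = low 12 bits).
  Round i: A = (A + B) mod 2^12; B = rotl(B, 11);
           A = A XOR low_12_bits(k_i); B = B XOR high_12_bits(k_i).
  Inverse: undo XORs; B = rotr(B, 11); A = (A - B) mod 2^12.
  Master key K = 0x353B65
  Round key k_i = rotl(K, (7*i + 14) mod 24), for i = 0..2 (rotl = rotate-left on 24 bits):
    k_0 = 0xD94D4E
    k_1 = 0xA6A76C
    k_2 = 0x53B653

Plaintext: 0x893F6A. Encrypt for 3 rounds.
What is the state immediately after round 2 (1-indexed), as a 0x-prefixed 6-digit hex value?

0x3B877A

s_0 = plaintext = 0x893F6A
s_1 = Round(s_0, k_0) = 0xAB3A21
s_2 = Round(s_1, k_1) = 0x3B877A
s_3 = Round(s_2, k_2) = 0xD61686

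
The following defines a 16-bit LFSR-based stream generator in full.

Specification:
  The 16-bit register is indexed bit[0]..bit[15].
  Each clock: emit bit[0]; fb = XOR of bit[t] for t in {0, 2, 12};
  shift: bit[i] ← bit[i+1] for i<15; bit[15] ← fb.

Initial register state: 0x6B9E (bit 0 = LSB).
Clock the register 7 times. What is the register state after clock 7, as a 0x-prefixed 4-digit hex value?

reg_0 = 0x6B9E
clock 1: out=0, reg = 0xB5CF
clock 2: out=1, reg = 0xDAE7
clock 3: out=1, reg = 0xED73
clock 4: out=1, reg = 0xF6B9
clock 5: out=1, reg = 0x7B5C
clock 6: out=0, reg = 0x3DAE
clock 7: out=0, reg = 0x1ED7

0x1ED7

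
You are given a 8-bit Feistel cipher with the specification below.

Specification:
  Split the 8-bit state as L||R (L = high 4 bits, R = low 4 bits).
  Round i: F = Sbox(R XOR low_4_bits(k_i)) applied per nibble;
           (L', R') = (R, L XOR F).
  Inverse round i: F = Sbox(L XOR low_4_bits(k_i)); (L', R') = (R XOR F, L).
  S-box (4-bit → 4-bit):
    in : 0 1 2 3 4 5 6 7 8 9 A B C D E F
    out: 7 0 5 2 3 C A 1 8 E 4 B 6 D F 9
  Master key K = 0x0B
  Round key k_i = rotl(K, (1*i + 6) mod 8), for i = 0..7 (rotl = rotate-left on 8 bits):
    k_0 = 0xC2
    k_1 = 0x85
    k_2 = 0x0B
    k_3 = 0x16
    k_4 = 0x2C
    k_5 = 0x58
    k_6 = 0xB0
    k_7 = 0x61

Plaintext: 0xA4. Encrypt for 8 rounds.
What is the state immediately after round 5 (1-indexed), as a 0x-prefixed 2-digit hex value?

0xB3

s_0 = plaintext = 0xA4
s_1 = Round(s_0, k_0) = 0x40
s_2 = Round(s_1, k_1) = 0x08
s_3 = Round(s_2, k_2) = 0x82
s_4 = Round(s_3, k_3) = 0x2B
s_5 = Round(s_4, k_4) = 0xB3
s_6 = Round(s_5, k_5) = 0x30
s_7 = Round(s_6, k_6) = 0x04
s_8 = Round(s_7, k_7) = 0x4C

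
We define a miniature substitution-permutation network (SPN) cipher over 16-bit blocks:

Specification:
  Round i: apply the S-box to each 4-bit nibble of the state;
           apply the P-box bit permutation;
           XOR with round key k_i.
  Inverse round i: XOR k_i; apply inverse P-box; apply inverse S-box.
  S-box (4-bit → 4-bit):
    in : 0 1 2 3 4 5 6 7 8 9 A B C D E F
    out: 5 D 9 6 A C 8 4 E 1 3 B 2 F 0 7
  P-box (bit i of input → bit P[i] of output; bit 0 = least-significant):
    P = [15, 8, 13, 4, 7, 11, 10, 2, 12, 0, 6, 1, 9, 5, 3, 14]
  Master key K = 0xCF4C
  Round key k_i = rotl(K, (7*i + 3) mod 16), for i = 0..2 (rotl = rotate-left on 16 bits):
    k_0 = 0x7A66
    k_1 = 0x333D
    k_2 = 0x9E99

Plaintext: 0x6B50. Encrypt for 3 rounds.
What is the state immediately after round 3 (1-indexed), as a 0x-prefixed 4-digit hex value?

0x7860

s_0 = plaintext = 0x6B50
s_1 = Round(s_0, k_0) = 0x8E61
s_2 = Round(s_1, k_1) = 0xD301
s_3 = Round(s_2, k_2) = 0x7860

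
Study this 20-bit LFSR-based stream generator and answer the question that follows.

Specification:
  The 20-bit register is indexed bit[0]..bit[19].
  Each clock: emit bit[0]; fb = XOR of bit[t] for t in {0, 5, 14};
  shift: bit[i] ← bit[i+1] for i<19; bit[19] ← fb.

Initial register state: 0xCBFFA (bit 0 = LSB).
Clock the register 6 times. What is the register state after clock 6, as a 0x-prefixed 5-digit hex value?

0xDF2FF

reg_0 = 0xCBFFA
clock 1: out=0, reg = 0xE5FFD
clock 2: out=1, reg = 0xF2FFE
clock 3: out=0, reg = 0xF97FF
clock 4: out=1, reg = 0x7CBFF
clock 5: out=1, reg = 0xBE5FF
clock 6: out=1, reg = 0xDF2FF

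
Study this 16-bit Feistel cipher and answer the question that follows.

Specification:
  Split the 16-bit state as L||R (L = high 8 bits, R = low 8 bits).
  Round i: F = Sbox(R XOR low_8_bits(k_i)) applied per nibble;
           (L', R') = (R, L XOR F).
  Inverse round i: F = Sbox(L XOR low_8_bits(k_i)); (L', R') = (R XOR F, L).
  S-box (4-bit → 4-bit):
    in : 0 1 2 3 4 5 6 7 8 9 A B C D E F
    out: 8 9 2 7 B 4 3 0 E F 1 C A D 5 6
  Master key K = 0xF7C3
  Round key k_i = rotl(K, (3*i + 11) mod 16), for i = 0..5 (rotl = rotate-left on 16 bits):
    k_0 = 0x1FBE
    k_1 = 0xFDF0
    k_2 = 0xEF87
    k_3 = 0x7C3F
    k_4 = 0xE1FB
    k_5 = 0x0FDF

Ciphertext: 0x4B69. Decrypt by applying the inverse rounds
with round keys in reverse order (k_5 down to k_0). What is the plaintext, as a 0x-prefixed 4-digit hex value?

s_0 = ciphertext = 0x4B69
s_1 = InvRound(s_0, k_5) = 0x924B
s_2 = InvRound(s_1, k_4) = 0x7492
s_3 = InvRound(s_2, k_3) = 0x2E74
s_4 = InvRound(s_3, k_2) = 0x6B2E
s_5 = InvRound(s_4, k_1) = 0xD26B
s_6 = InvRound(s_5, k_0) = 0x51D2

0x51D2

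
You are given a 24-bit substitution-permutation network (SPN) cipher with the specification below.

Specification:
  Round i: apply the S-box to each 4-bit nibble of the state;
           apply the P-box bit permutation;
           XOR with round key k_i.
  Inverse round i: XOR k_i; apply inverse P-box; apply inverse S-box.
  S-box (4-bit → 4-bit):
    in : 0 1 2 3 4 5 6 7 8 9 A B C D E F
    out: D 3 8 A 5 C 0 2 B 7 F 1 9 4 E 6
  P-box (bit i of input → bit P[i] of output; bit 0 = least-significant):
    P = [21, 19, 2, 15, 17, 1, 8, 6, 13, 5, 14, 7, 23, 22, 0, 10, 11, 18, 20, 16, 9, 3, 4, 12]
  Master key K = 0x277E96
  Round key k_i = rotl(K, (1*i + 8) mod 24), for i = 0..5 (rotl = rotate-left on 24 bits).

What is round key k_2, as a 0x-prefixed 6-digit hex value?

0xFA589D

K = 0x277E96
k_0 = rotl(K, (1*0+8) mod 24) = rotl(K, 8) = 0x7E9627
k_1 = rotl(K, (1*1+8) mod 24) = rotl(K, 9) = 0xFD2C4E
k_2 = rotl(K, (1*2+8) mod 24) = rotl(K, 10) = 0xFA589D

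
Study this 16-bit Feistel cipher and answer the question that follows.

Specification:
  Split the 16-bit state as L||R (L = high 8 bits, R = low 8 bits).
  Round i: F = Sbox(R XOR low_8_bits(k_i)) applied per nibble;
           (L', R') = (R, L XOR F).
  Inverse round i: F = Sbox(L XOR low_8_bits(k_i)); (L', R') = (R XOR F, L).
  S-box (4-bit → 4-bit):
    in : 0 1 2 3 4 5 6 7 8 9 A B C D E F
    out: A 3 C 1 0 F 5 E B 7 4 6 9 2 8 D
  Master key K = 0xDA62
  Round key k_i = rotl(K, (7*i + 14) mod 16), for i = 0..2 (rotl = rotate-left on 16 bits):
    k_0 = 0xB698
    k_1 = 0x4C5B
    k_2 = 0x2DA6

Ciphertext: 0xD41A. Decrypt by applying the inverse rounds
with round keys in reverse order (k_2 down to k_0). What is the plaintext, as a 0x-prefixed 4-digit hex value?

0x5E96

s_0 = ciphertext = 0xD41A
s_1 = InvRound(s_0, k_2) = 0xF6D4
s_2 = InvRound(s_1, k_1) = 0x96F6
s_3 = InvRound(s_2, k_0) = 0x5E96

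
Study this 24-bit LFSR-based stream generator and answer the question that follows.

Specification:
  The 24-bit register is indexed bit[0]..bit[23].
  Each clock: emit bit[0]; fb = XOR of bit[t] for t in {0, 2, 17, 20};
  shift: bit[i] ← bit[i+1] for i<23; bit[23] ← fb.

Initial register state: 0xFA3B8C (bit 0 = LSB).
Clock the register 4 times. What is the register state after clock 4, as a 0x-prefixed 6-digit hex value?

reg_0 = 0xFA3B8C
clock 1: out=0, reg = 0xFD1DC6
clock 2: out=0, reg = 0x7E8EE3
clock 3: out=1, reg = 0xBF4771
clock 4: out=1, reg = 0xDFA3B8

0xDFA3B8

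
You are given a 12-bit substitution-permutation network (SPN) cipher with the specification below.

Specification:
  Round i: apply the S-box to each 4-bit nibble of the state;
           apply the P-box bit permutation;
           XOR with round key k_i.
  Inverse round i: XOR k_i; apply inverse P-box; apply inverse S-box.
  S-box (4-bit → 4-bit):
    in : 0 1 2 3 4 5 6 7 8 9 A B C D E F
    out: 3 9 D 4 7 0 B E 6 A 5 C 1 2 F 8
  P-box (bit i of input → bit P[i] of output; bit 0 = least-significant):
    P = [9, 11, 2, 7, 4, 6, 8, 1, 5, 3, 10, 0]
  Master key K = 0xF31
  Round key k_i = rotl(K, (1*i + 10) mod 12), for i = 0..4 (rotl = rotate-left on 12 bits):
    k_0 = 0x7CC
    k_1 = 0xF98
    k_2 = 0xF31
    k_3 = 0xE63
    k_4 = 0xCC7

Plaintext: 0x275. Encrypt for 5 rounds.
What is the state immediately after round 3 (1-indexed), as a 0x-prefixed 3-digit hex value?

0x283

s_0 = plaintext = 0x275
s_1 = Round(s_0, k_0) = 0x2AF
s_2 = Round(s_1, k_1) = 0xA29
s_3 = Round(s_2, k_2) = 0x283
s_4 = Round(s_3, k_3) = 0xB06
s_5 = Round(s_4, k_4) = 0x216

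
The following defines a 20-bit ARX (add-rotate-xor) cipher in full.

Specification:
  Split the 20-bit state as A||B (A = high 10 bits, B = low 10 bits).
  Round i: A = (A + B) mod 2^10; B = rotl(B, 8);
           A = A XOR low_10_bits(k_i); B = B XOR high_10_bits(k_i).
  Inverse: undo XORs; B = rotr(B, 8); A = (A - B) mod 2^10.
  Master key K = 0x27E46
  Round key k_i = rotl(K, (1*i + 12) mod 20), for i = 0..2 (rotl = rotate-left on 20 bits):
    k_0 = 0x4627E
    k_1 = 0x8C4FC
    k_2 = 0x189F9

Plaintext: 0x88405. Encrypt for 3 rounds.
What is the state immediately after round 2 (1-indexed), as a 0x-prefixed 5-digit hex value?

s_0 = plaintext = 0x88405
s_1 = Round(s_0, k_0) = 0x16019
s_2 = Round(s_1, k_1) = 0x23737
s_3 = Round(s_2, k_2) = 0x8F7AF

0x23737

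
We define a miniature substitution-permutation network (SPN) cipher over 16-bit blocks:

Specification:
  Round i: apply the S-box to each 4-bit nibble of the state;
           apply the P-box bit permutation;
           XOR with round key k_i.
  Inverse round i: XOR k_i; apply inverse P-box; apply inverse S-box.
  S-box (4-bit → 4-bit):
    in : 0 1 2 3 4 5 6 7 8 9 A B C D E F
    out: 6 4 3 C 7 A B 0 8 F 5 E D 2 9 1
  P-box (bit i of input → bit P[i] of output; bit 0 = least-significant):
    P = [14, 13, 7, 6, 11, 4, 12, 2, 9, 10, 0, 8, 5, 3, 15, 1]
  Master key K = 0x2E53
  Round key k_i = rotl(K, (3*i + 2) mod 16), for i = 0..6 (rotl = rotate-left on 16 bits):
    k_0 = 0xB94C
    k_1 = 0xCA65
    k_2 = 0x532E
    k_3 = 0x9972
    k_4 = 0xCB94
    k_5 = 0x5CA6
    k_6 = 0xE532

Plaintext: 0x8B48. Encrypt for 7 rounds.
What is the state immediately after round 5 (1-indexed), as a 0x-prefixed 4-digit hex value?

0x32EC

s_0 = plaintext = 0x8B48
s_1 = Round(s_0, k_0) = 0xA41F
s_2 = Round(s_1, k_1) = 0x1C44
s_3 = Round(s_2, k_2) = 0xA8BF
s_4 = Round(s_3, k_3) = 0x4846
s_5 = Round(s_4, k_4) = 0x32EC
s_6 = Round(s_5, k_5) = 0x9260
s_7 = Round(s_6, k_6) = 0x4B8C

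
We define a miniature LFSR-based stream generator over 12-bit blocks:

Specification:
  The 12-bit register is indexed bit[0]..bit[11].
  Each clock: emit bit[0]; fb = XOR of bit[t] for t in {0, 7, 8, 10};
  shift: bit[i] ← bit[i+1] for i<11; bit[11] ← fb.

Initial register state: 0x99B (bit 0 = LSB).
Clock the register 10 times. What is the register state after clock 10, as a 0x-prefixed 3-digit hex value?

reg_0 = 0x99B
clock 1: out=1, reg = 0xCCD
clock 2: out=1, reg = 0xE66
clock 3: out=0, reg = 0xF33
clock 4: out=1, reg = 0xF99
clock 5: out=1, reg = 0x7CC
clock 6: out=0, reg = 0xBE6
clock 7: out=0, reg = 0x5F3
clock 8: out=1, reg = 0x2F9
clock 9: out=1, reg = 0x17C
clock 10: out=0, reg = 0x8BE

0x8BE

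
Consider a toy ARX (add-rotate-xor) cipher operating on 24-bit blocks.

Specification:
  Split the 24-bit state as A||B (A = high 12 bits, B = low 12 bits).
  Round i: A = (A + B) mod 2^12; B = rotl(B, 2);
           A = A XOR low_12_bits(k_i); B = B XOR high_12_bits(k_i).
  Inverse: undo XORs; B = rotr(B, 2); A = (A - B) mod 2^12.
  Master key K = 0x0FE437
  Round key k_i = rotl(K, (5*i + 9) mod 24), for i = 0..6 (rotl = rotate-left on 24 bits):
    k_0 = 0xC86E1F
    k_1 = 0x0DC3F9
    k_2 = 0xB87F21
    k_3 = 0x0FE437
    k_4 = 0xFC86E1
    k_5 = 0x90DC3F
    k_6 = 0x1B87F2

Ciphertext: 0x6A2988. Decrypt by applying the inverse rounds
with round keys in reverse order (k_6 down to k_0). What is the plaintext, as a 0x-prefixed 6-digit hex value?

0xAB6D00

s_0 = ciphertext = 0x6A2988
s_1 = InvRound(s_0, k_6) = 0xF4420C
s_2 = InvRound(s_1, k_5) = 0xCBB6C0
s_3 = InvRound(s_2, k_4) = 0x818242
s_4 = InvRound(s_3, k_3) = 0xB800AF
s_5 = InvRound(s_4, k_2) = 0x1D72CA
s_6 = InvRound(s_5, k_1) = 0x9A9885
s_7 = InvRound(s_6, k_0) = 0xAB6D00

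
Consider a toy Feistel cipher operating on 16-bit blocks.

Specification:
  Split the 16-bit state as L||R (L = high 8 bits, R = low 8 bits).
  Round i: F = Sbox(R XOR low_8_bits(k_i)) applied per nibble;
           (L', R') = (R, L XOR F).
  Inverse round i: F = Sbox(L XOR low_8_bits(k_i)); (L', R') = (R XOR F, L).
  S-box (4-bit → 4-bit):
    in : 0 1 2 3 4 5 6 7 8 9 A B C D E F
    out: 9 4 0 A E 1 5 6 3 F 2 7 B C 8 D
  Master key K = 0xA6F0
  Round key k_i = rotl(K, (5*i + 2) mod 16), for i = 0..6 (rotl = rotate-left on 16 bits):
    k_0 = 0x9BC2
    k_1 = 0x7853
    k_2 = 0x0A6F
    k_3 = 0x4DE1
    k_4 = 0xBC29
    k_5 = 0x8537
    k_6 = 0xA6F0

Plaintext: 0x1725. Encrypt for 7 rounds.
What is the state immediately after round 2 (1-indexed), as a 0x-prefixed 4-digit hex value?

0x9195

s_0 = plaintext = 0x1725
s_1 = Round(s_0, k_0) = 0x2591
s_2 = Round(s_1, k_1) = 0x9195
s_3 = Round(s_2, k_2) = 0x9543
s_4 = Round(s_3, k_3) = 0x43B5
s_5 = Round(s_4, k_4) = 0xB5B8
s_6 = Round(s_5, k_5) = 0xB888
s_7 = Round(s_6, k_6) = 0x88DB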